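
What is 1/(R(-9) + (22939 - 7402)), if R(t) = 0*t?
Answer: 1/15537 ≈ 6.4363e-5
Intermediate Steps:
R(t) = 0
1/(R(-9) + (22939 - 7402)) = 1/(0 + (22939 - 7402)) = 1/(0 + 15537) = 1/15537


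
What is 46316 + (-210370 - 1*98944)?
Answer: -262998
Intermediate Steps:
46316 + (-210370 - 1*98944) = 46316 + (-210370 - 98944) = 46316 - 309314 = -262998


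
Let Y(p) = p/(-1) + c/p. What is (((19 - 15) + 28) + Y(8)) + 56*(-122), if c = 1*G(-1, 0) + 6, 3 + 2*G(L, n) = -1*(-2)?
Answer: -108917/16 ≈ -6807.3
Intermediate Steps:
G(L, n) = -1/2 (G(L, n) = -3/2 + (-1*(-2))/2 = -3/2 + (1/2)*2 = -3/2 + 1 = -1/2)
c = 11/2 (c = 1*(-1/2) + 6 = -1/2 + 6 = 11/2 ≈ 5.5000)
Y(p) = -p + 11/(2*p) (Y(p) = p/(-1) + 11/(2*p) = p*(-1) + 11/(2*p) = -p + 11/(2*p))
(((19 - 15) + 28) + Y(8)) + 56*(-122) = (((19 - 15) + 28) + (-1*8 + (11/2)/8)) + 56*(-122) = ((4 + 28) + (-8 + (11/2)*(1/8))) - 6832 = (32 + (-8 + 11/16)) - 6832 = (32 - 117/16) - 6832 = 395/16 - 6832 = -108917/16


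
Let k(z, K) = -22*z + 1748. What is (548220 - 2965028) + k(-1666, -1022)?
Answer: -2378408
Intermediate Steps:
k(z, K) = 1748 - 22*z
(548220 - 2965028) + k(-1666, -1022) = (548220 - 2965028) + (1748 - 22*(-1666)) = -2416808 + (1748 + 36652) = -2416808 + 38400 = -2378408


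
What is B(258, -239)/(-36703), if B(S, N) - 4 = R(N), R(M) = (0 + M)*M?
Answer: -57125/36703 ≈ -1.5564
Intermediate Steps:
R(M) = M² (R(M) = M*M = M²)
B(S, N) = 4 + N²
B(258, -239)/(-36703) = (4 + (-239)²)/(-36703) = (4 + 57121)*(-1/36703) = 57125*(-1/36703) = -57125/36703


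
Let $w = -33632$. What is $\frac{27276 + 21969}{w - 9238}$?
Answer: $- \frac{3283}{2858} \approx -1.1487$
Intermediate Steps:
$\frac{27276 + 21969}{w - 9238} = \frac{27276 + 21969}{-33632 - 9238} = \frac{49245}{-42870} = 49245 \left(- \frac{1}{42870}\right) = - \frac{3283}{2858}$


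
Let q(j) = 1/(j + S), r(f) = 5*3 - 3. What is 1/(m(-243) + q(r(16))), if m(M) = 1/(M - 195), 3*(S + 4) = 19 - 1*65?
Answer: -2409/334 ≈ -7.2126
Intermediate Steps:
r(f) = 12 (r(f) = 15 - 3 = 12)
S = -58/3 (S = -4 + (19 - 1*65)/3 = -4 + (19 - 65)/3 = -4 + (⅓)*(-46) = -4 - 46/3 = -58/3 ≈ -19.333)
m(M) = 1/(-195 + M)
q(j) = 1/(-58/3 + j) (q(j) = 1/(j - 58/3) = 1/(-58/3 + j))
1/(m(-243) + q(r(16))) = 1/(1/(-195 - 243) + 3/(-58 + 3*12)) = 1/(1/(-438) + 3/(-58 + 36)) = 1/(-1/438 + 3/(-22)) = 1/(-1/438 + 3*(-1/22)) = 1/(-1/438 - 3/22) = 1/(-334/2409) = -2409/334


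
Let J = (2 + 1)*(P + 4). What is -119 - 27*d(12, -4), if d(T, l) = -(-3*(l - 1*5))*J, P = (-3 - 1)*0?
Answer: 8629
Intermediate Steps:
P = 0 (P = -4*0 = 0)
J = 12 (J = (2 + 1)*(0 + 4) = 3*4 = 12)
d(T, l) = -180 + 36*l (d(T, l) = -(-3*(l - 1*5))*12 = -(-3*(l - 5))*12 = -(-3*(-5 + l))*12 = -(15 - 3*l)*12 = -(180 - 36*l) = -180 + 36*l)
-119 - 27*d(12, -4) = -119 - 27*(-180 + 36*(-4)) = -119 - 27*(-180 - 144) = -119 - 27*(-324) = -119 + 8748 = 8629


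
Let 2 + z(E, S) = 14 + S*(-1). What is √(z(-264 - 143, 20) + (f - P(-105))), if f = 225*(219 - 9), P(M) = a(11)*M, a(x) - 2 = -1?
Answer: √47347 ≈ 217.59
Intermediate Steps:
a(x) = 1 (a(x) = 2 - 1 = 1)
P(M) = M (P(M) = 1*M = M)
z(E, S) = 12 - S (z(E, S) = -2 + (14 + S*(-1)) = -2 + (14 - S) = 12 - S)
f = 47250 (f = 225*210 = 47250)
√(z(-264 - 143, 20) + (f - P(-105))) = √((12 - 1*20) + (47250 - 1*(-105))) = √((12 - 20) + (47250 + 105)) = √(-8 + 47355) = √47347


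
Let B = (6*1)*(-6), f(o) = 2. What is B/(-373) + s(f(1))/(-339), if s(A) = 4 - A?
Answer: 11458/126447 ≈ 0.090615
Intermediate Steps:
B = -36 (B = 6*(-6) = -36)
B/(-373) + s(f(1))/(-339) = -36/(-373) + (4 - 1*2)/(-339) = -36*(-1/373) + (4 - 2)*(-1/339) = 36/373 + 2*(-1/339) = 36/373 - 2/339 = 11458/126447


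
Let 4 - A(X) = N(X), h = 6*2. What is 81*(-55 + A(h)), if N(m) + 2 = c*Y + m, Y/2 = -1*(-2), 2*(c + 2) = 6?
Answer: -5265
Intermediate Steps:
c = 1 (c = -2 + (½)*6 = -2 + 3 = 1)
Y = 4 (Y = 2*(-1*(-2)) = 2*2 = 4)
N(m) = 2 + m (N(m) = -2 + (1*4 + m) = -2 + (4 + m) = 2 + m)
h = 12
A(X) = 2 - X (A(X) = 4 - (2 + X) = 4 + (-2 - X) = 2 - X)
81*(-55 + A(h)) = 81*(-55 + (2 - 1*12)) = 81*(-55 + (2 - 12)) = 81*(-55 - 10) = 81*(-65) = -5265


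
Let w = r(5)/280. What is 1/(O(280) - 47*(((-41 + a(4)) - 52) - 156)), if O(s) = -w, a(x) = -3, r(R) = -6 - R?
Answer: 280/3316331 ≈ 8.4431e-5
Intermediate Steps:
w = -11/280 (w = (-6 - 1*5)/280 = (-6 - 5)*(1/280) = -11*1/280 = -11/280 ≈ -0.039286)
O(s) = 11/280 (O(s) = -1*(-11/280) = 11/280)
1/(O(280) - 47*(((-41 + a(4)) - 52) - 156)) = 1/(11/280 - 47*(((-41 - 3) - 52) - 156)) = 1/(11/280 - 47*((-44 - 52) - 156)) = 1/(11/280 - 47*(-96 - 156)) = 1/(11/280 - 47*(-252)) = 1/(11/280 + 11844) = 1/(3316331/280) = 280/3316331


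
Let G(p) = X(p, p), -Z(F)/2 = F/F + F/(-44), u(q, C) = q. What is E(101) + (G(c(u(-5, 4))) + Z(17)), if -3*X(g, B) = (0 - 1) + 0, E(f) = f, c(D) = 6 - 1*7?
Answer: 6607/66 ≈ 100.11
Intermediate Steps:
c(D) = -1 (c(D) = 6 - 7 = -1)
X(g, B) = 1/3 (X(g, B) = -((0 - 1) + 0)/3 = -(-1 + 0)/3 = -1/3*(-1) = 1/3)
Z(F) = -2 + F/22 (Z(F) = -2*(F/F + F/(-44)) = -2*(1 + F*(-1/44)) = -2*(1 - F/44) = -2 + F/22)
G(p) = 1/3
E(101) + (G(c(u(-5, 4))) + Z(17)) = 101 + (1/3 + (-2 + (1/22)*17)) = 101 + (1/3 + (-2 + 17/22)) = 101 + (1/3 - 27/22) = 101 - 59/66 = 6607/66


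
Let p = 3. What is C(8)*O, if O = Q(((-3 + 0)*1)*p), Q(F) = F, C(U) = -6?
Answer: 54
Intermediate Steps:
O = -9 (O = ((-3 + 0)*1)*3 = -3*1*3 = -3*3 = -9)
C(8)*O = -6*(-9) = 54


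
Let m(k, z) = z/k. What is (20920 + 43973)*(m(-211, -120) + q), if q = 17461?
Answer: 239091185163/211 ≈ 1.1331e+9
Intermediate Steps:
(20920 + 43973)*(m(-211, -120) + q) = (20920 + 43973)*(-120/(-211) + 17461) = 64893*(-120*(-1/211) + 17461) = 64893*(120/211 + 17461) = 64893*(3684391/211) = 239091185163/211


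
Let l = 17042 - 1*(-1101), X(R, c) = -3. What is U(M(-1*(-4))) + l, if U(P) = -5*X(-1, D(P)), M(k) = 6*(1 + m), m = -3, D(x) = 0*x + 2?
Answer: 18158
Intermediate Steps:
D(x) = 2 (D(x) = 0 + 2 = 2)
l = 18143 (l = 17042 + 1101 = 18143)
M(k) = -12 (M(k) = 6*(1 - 3) = 6*(-2) = -12)
U(P) = 15 (U(P) = -5*(-3) = 15)
U(M(-1*(-4))) + l = 15 + 18143 = 18158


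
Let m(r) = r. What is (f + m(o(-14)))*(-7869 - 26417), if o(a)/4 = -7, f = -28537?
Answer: 979379590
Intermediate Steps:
o(a) = -28 (o(a) = 4*(-7) = -28)
(f + m(o(-14)))*(-7869 - 26417) = (-28537 - 28)*(-7869 - 26417) = -28565*(-34286) = 979379590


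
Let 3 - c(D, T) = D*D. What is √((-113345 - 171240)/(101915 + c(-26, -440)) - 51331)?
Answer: 3*I*√58463179300806/101242 ≈ 226.57*I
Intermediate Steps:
c(D, T) = 3 - D² (c(D, T) = 3 - D*D = 3 - D²)
√((-113345 - 171240)/(101915 + c(-26, -440)) - 51331) = √((-113345 - 171240)/(101915 + (3 - 1*(-26)²)) - 51331) = √(-284585/(101915 + (3 - 1*676)) - 51331) = √(-284585/(101915 + (3 - 676)) - 51331) = √(-284585/(101915 - 673) - 51331) = √(-284585/101242 - 51331) = √(-5197137687/101242) = 3*I*√58463179300806/101242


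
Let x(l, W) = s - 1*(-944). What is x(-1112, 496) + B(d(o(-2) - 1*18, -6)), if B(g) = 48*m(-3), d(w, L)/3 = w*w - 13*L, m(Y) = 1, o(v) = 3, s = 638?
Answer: 1630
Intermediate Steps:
x(l, W) = 1582 (x(l, W) = 638 - 1*(-944) = 638 + 944 = 1582)
d(w, L) = -39*L + 3*w**2 (d(w, L) = 3*(w*w - 13*L) = 3*(w**2 - 13*L) = -39*L + 3*w**2)
B(g) = 48 (B(g) = 48*1 = 48)
x(-1112, 496) + B(d(o(-2) - 1*18, -6)) = 1582 + 48 = 1630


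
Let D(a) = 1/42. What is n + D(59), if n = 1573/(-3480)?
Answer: -3477/8120 ≈ -0.42820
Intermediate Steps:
D(a) = 1/42
n = -1573/3480 (n = 1573*(-1/3480) = -1573/3480 ≈ -0.45201)
n + D(59) = -1573/3480 + 1/42 = -3477/8120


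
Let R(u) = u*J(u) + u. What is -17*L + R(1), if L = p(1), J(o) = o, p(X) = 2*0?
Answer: 2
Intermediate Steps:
p(X) = 0
L = 0
R(u) = u + u² (R(u) = u*u + u = u² + u = u + u²)
-17*L + R(1) = -17*0 + 1*(1 + 1) = 0 + 1*2 = 0 + 2 = 2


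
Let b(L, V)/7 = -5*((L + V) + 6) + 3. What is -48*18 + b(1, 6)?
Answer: -1298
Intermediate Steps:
b(L, V) = -189 - 35*L - 35*V (b(L, V) = 7*(-5*((L + V) + 6) + 3) = 7*(-5*(6 + L + V) + 3) = 7*((-30 - 5*L - 5*V) + 3) = 7*(-27 - 5*L - 5*V) = -189 - 35*L - 35*V)
-48*18 + b(1, 6) = -48*18 + (-189 - 35*1 - 35*6) = -864 + (-189 - 35 - 210) = -864 - 434 = -1298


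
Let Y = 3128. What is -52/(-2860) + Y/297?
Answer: 15667/1485 ≈ 10.550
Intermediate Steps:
-52/(-2860) + Y/297 = -52/(-2860) + 3128/297 = -52*(-1/2860) + 3128*(1/297) = 1/55 + 3128/297 = 15667/1485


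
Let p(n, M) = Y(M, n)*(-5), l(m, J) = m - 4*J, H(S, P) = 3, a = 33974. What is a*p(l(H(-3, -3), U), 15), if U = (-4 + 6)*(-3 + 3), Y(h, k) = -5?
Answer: 849350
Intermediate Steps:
U = 0 (U = 2*0 = 0)
p(n, M) = 25 (p(n, M) = -5*(-5) = 25)
a*p(l(H(-3, -3), U), 15) = 33974*25 = 849350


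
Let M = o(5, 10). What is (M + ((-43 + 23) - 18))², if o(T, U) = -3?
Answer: 1681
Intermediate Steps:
M = -3
(M + ((-43 + 23) - 18))² = (-3 + ((-43 + 23) - 18))² = (-3 + (-20 - 18))² = (-3 - 38)² = (-41)² = 1681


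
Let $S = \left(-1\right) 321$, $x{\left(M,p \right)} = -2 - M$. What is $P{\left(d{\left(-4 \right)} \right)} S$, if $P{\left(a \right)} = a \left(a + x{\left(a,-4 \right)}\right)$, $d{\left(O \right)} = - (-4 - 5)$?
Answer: $5778$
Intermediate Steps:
$d{\left(O \right)} = 9$ ($d{\left(O \right)} = \left(-1\right) \left(-9\right) = 9$)
$S = -321$
$P{\left(a \right)} = - 2 a$ ($P{\left(a \right)} = a \left(a - \left(2 + a\right)\right) = a \left(-2\right) = - 2 a$)
$P{\left(d{\left(-4 \right)} \right)} S = \left(-2\right) 9 \left(-321\right) = \left(-18\right) \left(-321\right) = 5778$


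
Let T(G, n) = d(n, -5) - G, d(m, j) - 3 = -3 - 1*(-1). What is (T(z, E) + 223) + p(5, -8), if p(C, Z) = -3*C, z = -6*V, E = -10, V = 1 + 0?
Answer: 215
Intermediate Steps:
V = 1
z = -6 (z = -6*1 = -6)
d(m, j) = 1 (d(m, j) = 3 + (-3 - 1*(-1)) = 3 + (-3 + 1) = 3 - 2 = 1)
T(G, n) = 1 - G
(T(z, E) + 223) + p(5, -8) = ((1 - 1*(-6)) + 223) - 3*5 = ((1 + 6) + 223) - 15 = (7 + 223) - 15 = 230 - 15 = 215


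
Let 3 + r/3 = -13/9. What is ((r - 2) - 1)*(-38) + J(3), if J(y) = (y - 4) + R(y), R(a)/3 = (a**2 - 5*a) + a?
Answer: 1832/3 ≈ 610.67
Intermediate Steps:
r = -40/3 (r = -9 + 3*(-13/9) = -9 - 13/3 = -40/3 ≈ -13.333)
R(a) = -12*a + 3*a**2 (R(a) = 3*((a**2 - 5*a) + a) = 3*(a**2 - 4*a) = -12*a + 3*a**2)
J(y) = -4 + y + 3*y*(-4 + y) (J(y) = (y - 4) + 3*y*(-4 + y) = (-4 + y) + 3*y*(-4 + y) = -4 + y + 3*y*(-4 + y))
((r - 2) - 1)*(-38) + J(3) = ((-40/3 - 2) - 1)*(-38) + (-4 + 3 + 3*3*(-4 + 3)) = (-46/3 - 1)*(-38) + (-4 + 3 + 3*3*(-1)) = -49/3*(-38) + (-4 + 3 - 9) = 1862/3 - 10 = 1832/3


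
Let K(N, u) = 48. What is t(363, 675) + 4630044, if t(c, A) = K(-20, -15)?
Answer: 4630092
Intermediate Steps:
t(c, A) = 48
t(363, 675) + 4630044 = 48 + 4630044 = 4630092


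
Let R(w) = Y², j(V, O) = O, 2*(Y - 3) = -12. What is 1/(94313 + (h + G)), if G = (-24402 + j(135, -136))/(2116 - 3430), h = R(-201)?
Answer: 657/61981823 ≈ 1.0600e-5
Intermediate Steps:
Y = -3 (Y = 3 + (½)*(-12) = 3 - 6 = -3)
R(w) = 9 (R(w) = (-3)² = 9)
h = 9
G = 12269/657 (G = (-24402 - 136)/(2116 - 3430) = -24538/(-1314) = -24538*(-1/1314) = 12269/657 ≈ 18.674)
1/(94313 + (h + G)) = 1/(94313 + (9 + 12269/657)) = 1/(94313 + 18182/657) = 1/(61981823/657) = 657/61981823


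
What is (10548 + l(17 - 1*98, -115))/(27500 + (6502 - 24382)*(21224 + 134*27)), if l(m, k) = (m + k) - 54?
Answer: -5149/222073730 ≈ -2.3186e-5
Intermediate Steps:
l(m, k) = -54 + k + m (l(m, k) = (k + m) - 54 = -54 + k + m)
(10548 + l(17 - 1*98, -115))/(27500 + (6502 - 24382)*(21224 + 134*27)) = (10548 + (-54 - 115 + (17 - 1*98)))/(27500 + (6502 - 24382)*(21224 + 134*27)) = (10548 + (-54 - 115 + (17 - 98)))/(27500 - 17880*(21224 + 3618)) = (10548 + (-54 - 115 - 81))/(27500 - 17880*24842) = (10548 - 250)/(27500 - 444174960) = 10298/(-444147460) = 10298*(-1/444147460) = -5149/222073730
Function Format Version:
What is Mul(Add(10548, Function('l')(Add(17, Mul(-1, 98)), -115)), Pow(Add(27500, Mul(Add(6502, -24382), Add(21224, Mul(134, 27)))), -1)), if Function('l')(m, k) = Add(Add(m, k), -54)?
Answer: Rational(-5149, 222073730) ≈ -2.3186e-5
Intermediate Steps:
Function('l')(m, k) = Add(-54, k, m) (Function('l')(m, k) = Add(Add(k, m), -54) = Add(-54, k, m))
Mul(Add(10548, Function('l')(Add(17, Mul(-1, 98)), -115)), Pow(Add(27500, Mul(Add(6502, -24382), Add(21224, Mul(134, 27)))), -1)) = Mul(Add(10548, Add(-54, -115, Add(17, Mul(-1, 98)))), Pow(Add(27500, Mul(Add(6502, -24382), Add(21224, Mul(134, 27)))), -1)) = Mul(Add(10548, Add(-54, -115, Add(17, -98))), Pow(Add(27500, Mul(-17880, Add(21224, 3618))), -1)) = Mul(Add(10548, Add(-54, -115, -81)), Pow(Add(27500, Mul(-17880, 24842)), -1)) = Mul(Add(10548, -250), Pow(Add(27500, -444174960), -1)) = Mul(10298, Pow(-444147460, -1)) = Mul(10298, Rational(-1, 444147460)) = Rational(-5149, 222073730)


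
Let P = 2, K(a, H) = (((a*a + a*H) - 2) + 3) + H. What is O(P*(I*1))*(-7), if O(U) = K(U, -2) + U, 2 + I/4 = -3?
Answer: -11473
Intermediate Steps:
I = -20 (I = -8 + 4*(-3) = -8 - 12 = -20)
K(a, H) = 1 + H + a**2 + H*a (K(a, H) = (((a**2 + H*a) - 2) + 3) + H = ((-2 + a**2 + H*a) + 3) + H = (1 + a**2 + H*a) + H = 1 + H + a**2 + H*a)
O(U) = -1 + U**2 - U (O(U) = (1 - 2 + U**2 - 2*U) + U = (-1 + U**2 - 2*U) + U = -1 + U**2 - U)
O(P*(I*1))*(-7) = (-1 + (2*(-20*1))**2 - 2*(-20*1))*(-7) = (-1 + (2*(-20))**2 - 2*(-20))*(-7) = (-1 + (-40)**2 - 1*(-40))*(-7) = (-1 + 1600 + 40)*(-7) = 1639*(-7) = -11473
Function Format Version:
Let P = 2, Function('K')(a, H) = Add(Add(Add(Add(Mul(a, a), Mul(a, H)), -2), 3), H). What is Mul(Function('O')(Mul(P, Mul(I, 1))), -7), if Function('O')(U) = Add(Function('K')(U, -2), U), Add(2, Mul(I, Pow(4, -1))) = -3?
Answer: -11473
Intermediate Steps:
I = -20 (I = Add(-8, Mul(4, -3)) = Add(-8, -12) = -20)
Function('K')(a, H) = Add(1, H, Pow(a, 2), Mul(H, a)) (Function('K')(a, H) = Add(Add(Add(Add(Pow(a, 2), Mul(H, a)), -2), 3), H) = Add(Add(Add(-2, Pow(a, 2), Mul(H, a)), 3), H) = Add(Add(1, Pow(a, 2), Mul(H, a)), H) = Add(1, H, Pow(a, 2), Mul(H, a)))
Function('O')(U) = Add(-1, Pow(U, 2), Mul(-1, U)) (Function('O')(U) = Add(Add(1, -2, Pow(U, 2), Mul(-2, U)), U) = Add(Add(-1, Pow(U, 2), Mul(-2, U)), U) = Add(-1, Pow(U, 2), Mul(-1, U)))
Mul(Function('O')(Mul(P, Mul(I, 1))), -7) = Mul(Add(-1, Pow(Mul(2, Mul(-20, 1)), 2), Mul(-1, Mul(2, Mul(-20, 1)))), -7) = Mul(Add(-1, Pow(Mul(2, -20), 2), Mul(-1, Mul(2, -20))), -7) = Mul(Add(-1, Pow(-40, 2), Mul(-1, -40)), -7) = Mul(Add(-1, 1600, 40), -7) = Mul(1639, -7) = -11473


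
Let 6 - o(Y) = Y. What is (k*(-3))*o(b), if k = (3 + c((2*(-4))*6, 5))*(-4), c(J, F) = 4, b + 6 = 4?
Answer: 672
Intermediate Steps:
b = -2 (b = -6 + 4 = -2)
o(Y) = 6 - Y
k = -28 (k = (3 + 4)*(-4) = 7*(-4) = -28)
(k*(-3))*o(b) = (-28*(-3))*(6 - 1*(-2)) = 84*(6 + 2) = 84*8 = 672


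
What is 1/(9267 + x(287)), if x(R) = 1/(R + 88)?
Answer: 375/3475126 ≈ 0.00010791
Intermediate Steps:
x(R) = 1/(88 + R)
1/(9267 + x(287)) = 1/(9267 + 1/(88 + 287)) = 1/(9267 + 1/375) = 1/(3475126/375) = 375/3475126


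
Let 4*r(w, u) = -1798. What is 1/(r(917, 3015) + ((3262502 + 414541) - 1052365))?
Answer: 2/5248457 ≈ 3.8106e-7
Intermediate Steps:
r(w, u) = -899/2 (r(w, u) = (¼)*(-1798) = -899/2)
1/(r(917, 3015) + ((3262502 + 414541) - 1052365)) = 1/(-899/2 + ((3262502 + 414541) - 1052365)) = 1/(-899/2 + (3677043 - 1052365)) = 1/(-899/2 + 2624678) = 1/(5248457/2) = 2/5248457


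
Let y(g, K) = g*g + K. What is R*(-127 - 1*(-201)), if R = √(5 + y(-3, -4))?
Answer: 74*√10 ≈ 234.01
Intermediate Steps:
y(g, K) = K + g² (y(g, K) = g² + K = K + g²)
R = √10 (R = √(5 + (-4 + (-3)²)) = √(5 + (-4 + 9)) = √(5 + 5) = √10 ≈ 3.1623)
R*(-127 - 1*(-201)) = √10*(-127 - 1*(-201)) = √10*(-127 + 201) = √10*74 = 74*√10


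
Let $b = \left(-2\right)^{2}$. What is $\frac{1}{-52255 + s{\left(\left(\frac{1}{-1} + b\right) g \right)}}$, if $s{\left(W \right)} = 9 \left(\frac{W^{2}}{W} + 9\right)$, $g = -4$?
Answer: $- \frac{1}{52282} \approx -1.9127 \cdot 10^{-5}$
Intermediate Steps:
$b = 4$
$s{\left(W \right)} = 81 + 9 W$ ($s{\left(W \right)} = 9 \left(W + 9\right) = 9 \left(9 + W\right) = 81 + 9 W$)
$\frac{1}{-52255 + s{\left(\left(\frac{1}{-1} + b\right) g \right)}} = \frac{1}{-52255 + \left(81 + 9 \left(\frac{1}{-1} + 4\right) \left(-4\right)\right)} = \frac{1}{-52255 + \left(81 + 9 \left(-1 + 4\right) \left(-4\right)\right)} = \frac{1}{-52255 + \left(81 + 9 \cdot 3 \left(-4\right)\right)} = \frac{1}{-52255 + \left(81 + 9 \left(-12\right)\right)} = \frac{1}{-52255 + \left(81 - 108\right)} = \frac{1}{-52255 - 27} = \frac{1}{-52282} = - \frac{1}{52282}$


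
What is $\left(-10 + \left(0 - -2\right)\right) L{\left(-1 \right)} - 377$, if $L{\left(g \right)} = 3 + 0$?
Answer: $-401$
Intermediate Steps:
$L{\left(g \right)} = 3$
$\left(-10 + \left(0 - -2\right)\right) L{\left(-1 \right)} - 377 = \left(-10 + \left(0 - -2\right)\right) 3 - 377 = \left(-10 + \left(0 + 2\right)\right) 3 - 377 = \left(-10 + 2\right) 3 - 377 = \left(-8\right) 3 - 377 = -24 - 377 = -401$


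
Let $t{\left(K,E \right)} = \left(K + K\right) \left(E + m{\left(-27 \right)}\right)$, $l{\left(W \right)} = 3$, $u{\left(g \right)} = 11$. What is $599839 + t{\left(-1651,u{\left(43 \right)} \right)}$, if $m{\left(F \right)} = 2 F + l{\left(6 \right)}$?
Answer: $731919$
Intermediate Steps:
$m{\left(F \right)} = 3 + 2 F$ ($m{\left(F \right)} = 2 F + 3 = 3 + 2 F$)
$t{\left(K,E \right)} = 2 K \left(-51 + E\right)$ ($t{\left(K,E \right)} = \left(K + K\right) \left(E + \left(3 + 2 \left(-27\right)\right)\right) = 2 K \left(E + \left(3 - 54\right)\right) = 2 K \left(E - 51\right) = 2 K \left(-51 + E\right)$)
$599839 + t{\left(-1651,u{\left(43 \right)} \right)} = 599839 + 2 \left(-1651\right) \left(-51 + 11\right) = 599839 + 2 \left(-1651\right) \left(-40\right) = 599839 + 132080 = 731919$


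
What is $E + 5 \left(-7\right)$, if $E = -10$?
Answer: $-45$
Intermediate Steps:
$E + 5 \left(-7\right) = -10 + 5 \left(-7\right) = -10 - 35 = -45$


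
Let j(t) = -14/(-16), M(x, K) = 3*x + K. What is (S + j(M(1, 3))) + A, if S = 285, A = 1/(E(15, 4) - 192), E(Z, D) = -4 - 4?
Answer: 28587/100 ≈ 285.87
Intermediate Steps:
E(Z, D) = -8
M(x, K) = K + 3*x
A = -1/200 (A = 1/(-8 - 192) = 1/(-200) = -1/200 ≈ -0.0050000)
j(t) = 7/8 (j(t) = -14*(-1/16) = 7/8)
(S + j(M(1, 3))) + A = (285 + 7/8) - 1/200 = 2287/8 - 1/200 = 28587/100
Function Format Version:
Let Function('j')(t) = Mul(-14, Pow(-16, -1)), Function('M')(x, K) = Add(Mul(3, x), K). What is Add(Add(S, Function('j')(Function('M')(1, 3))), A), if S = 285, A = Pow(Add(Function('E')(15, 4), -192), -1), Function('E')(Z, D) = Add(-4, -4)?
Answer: Rational(28587, 100) ≈ 285.87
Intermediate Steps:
Function('E')(Z, D) = -8
Function('M')(x, K) = Add(K, Mul(3, x))
A = Rational(-1, 200) (A = Pow(Add(-8, -192), -1) = Pow(-200, -1) = Rational(-1, 200) ≈ -0.0050000)
Function('j')(t) = Rational(7, 8) (Function('j')(t) = Mul(-14, Rational(-1, 16)) = Rational(7, 8))
Add(Add(S, Function('j')(Function('M')(1, 3))), A) = Add(Add(285, Rational(7, 8)), Rational(-1, 200)) = Add(Rational(2287, 8), Rational(-1, 200)) = Rational(28587, 100)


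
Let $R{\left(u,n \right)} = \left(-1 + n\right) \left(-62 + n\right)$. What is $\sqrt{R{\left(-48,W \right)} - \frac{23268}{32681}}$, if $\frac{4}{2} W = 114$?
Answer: $\frac{2 i \sqrt{74953448647}}{32681} \approx 16.754 i$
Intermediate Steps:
$W = 57$ ($W = \frac{1}{2} \cdot 114 = 57$)
$\sqrt{R{\left(-48,W \right)} - \frac{23268}{32681}} = \sqrt{\left(62 + 57^{2} - 3591\right) - \frac{23268}{32681}} = \sqrt{\left(62 + 3249 - 3591\right) - \frac{23268}{32681}} = \sqrt{-280 - \frac{23268}{32681}} = \sqrt{- \frac{9173948}{32681}} = \frac{2 i \sqrt{74953448647}}{32681}$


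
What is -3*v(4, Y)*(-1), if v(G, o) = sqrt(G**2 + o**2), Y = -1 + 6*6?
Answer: 3*sqrt(1241) ≈ 105.68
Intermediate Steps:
Y = 35 (Y = -1 + 36 = 35)
-3*v(4, Y)*(-1) = -3*sqrt(4**2 + 35**2)*(-1) = -3*sqrt(16 + 1225)*(-1) = -3*sqrt(1241)*(-1) = 3*sqrt(1241)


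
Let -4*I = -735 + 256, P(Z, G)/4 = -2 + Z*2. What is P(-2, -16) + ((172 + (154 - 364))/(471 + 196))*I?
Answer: -41117/1334 ≈ -30.822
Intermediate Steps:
P(Z, G) = -8 + 8*Z (P(Z, G) = 4*(-2 + Z*2) = 4*(-2 + 2*Z) = -8 + 8*Z)
I = 479/4 (I = -(-735 + 256)/4 = -¼*(-479) = 479/4 ≈ 119.75)
P(-2, -16) + ((172 + (154 - 364))/(471 + 196))*I = (-8 + 8*(-2)) + ((172 + (154 - 364))/(471 + 196))*(479/4) = (-8 - 16) + ((172 - 210)/667)*(479/4) = -24 - 38*1/667*(479/4) = -24 - 38/667*479/4 = -24 - 9101/1334 = -41117/1334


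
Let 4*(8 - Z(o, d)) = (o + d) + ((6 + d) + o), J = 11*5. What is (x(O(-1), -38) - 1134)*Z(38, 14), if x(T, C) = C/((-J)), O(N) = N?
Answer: 1215474/55 ≈ 22100.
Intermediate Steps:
J = 55
x(T, C) = -C/55 (x(T, C) = C/((-1*55)) = C/(-55) = C*(-1/55) = -C/55)
Z(o, d) = 13/2 - d/2 - o/2 (Z(o, d) = 8 - ((o + d) + ((6 + d) + o))/4 = 8 - ((d + o) + (6 + d + o))/4 = 8 - (6 + 2*d + 2*o)/4 = 8 + (-3/2 - d/2 - o/2) = 13/2 - d/2 - o/2)
(x(O(-1), -38) - 1134)*Z(38, 14) = (-1/55*(-38) - 1134)*(13/2 - ½*14 - ½*38) = (38/55 - 1134)*(13/2 - 7 - 19) = -62332/55*(-39/2) = 1215474/55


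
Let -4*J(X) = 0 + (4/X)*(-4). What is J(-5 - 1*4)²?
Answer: 16/81 ≈ 0.19753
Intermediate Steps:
J(X) = 4/X (J(X) = -(0 + (4/X)*(-4))/4 = -(0 - 16/X)/4 = -(-4)/X = 4/X)
J(-5 - 1*4)² = (4/(-5 - 1*4))² = (4/(-5 - 4))² = (4/(-9))² = (4*(-⅑))² = (-4/9)² = 16/81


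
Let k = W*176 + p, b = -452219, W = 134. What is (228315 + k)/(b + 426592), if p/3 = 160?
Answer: -252379/25627 ≈ -9.8482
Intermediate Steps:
p = 480 (p = 3*160 = 480)
k = 24064 (k = 134*176 + 480 = 23584 + 480 = 24064)
(228315 + k)/(b + 426592) = (228315 + 24064)/(-452219 + 426592) = 252379/(-25627) = 252379*(-1/25627) = -252379/25627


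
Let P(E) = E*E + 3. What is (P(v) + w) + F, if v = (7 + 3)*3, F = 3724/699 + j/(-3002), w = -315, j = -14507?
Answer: 1255177865/2098398 ≈ 598.16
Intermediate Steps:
F = 21319841/2098398 (F = 3724/699 - 14507/(-3002) = 3724*(1/699) - 14507*(-1/3002) = 3724/699 + 14507/3002 = 21319841/2098398 ≈ 10.160)
v = 30 (v = 10*3 = 30)
P(E) = 3 + E**2 (P(E) = E**2 + 3 = 3 + E**2)
(P(v) + w) + F = ((3 + 30**2) - 315) + 21319841/2098398 = ((3 + 900) - 315) + 21319841/2098398 = (903 - 315) + 21319841/2098398 = 588 + 21319841/2098398 = 1255177865/2098398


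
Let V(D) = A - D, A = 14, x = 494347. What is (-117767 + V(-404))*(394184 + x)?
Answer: -104268224319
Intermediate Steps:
V(D) = 14 - D
(-117767 + V(-404))*(394184 + x) = (-117767 + (14 - 1*(-404)))*(394184 + 494347) = (-117767 + (14 + 404))*888531 = (-117767 + 418)*888531 = -117349*888531 = -104268224319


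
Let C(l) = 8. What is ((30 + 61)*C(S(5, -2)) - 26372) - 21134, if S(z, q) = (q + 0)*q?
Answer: -46778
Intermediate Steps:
S(z, q) = q**2 (S(z, q) = q*q = q**2)
((30 + 61)*C(S(5, -2)) - 26372) - 21134 = ((30 + 61)*8 - 26372) - 21134 = (91*8 - 26372) - 21134 = (728 - 26372) - 21134 = -25644 - 21134 = -46778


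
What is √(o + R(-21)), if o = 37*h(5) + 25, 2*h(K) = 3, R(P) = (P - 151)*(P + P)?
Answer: √29218/2 ≈ 85.466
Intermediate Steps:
R(P) = 2*P*(-151 + P) (R(P) = (-151 + P)*(2*P) = 2*P*(-151 + P))
h(K) = 3/2 (h(K) = (½)*3 = 3/2)
o = 161/2 (o = 37*(3/2) + 25 = 111/2 + 25 = 161/2 ≈ 80.500)
√(o + R(-21)) = √(161/2 + 2*(-21)*(-151 - 21)) = √(161/2 + 2*(-21)*(-172)) = √(161/2 + 7224) = √(14609/2) = √29218/2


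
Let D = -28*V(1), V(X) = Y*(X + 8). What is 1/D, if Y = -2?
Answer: 1/504 ≈ 0.0019841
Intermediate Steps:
V(X) = -16 - 2*X (V(X) = -2*(X + 8) = -2*(8 + X) = -16 - 2*X)
D = 504 (D = -28*(-16 - 2*1) = -28*(-16 - 2) = -28*(-18) = 504)
1/D = 1/504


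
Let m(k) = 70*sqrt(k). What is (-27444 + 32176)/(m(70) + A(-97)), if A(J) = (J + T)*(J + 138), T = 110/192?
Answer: -172413032064/140887246369 - 3052707840*sqrt(70)/140887246369 ≈ -1.4051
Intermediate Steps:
T = 55/96 (T = 110*(1/192) = 55/96 ≈ 0.57292)
A(J) = (138 + J)*(55/96 + J) (A(J) = (J + 55/96)*(J + 138) = (55/96 + J)*(138 + J) = (138 + J)*(55/96 + J))
(-27444 + 32176)/(m(70) + A(-97)) = (-27444 + 32176)/(70*sqrt(70) + (1265/16 + (-97)**2 + (13303/96)*(-97))) = 4732/(70*sqrt(70) + (1265/16 + 9409 - 1290391/96)) = 4732/(70*sqrt(70) - 379537/96) = 4732/(-379537/96 + 70*sqrt(70))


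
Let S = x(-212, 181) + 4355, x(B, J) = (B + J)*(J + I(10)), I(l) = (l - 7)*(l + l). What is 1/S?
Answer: -1/3116 ≈ -0.00032092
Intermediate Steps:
I(l) = 2*l*(-7 + l) (I(l) = (-7 + l)*(2*l) = 2*l*(-7 + l))
x(B, J) = (60 + J)*(B + J) (x(B, J) = (B + J)*(J + 2*10*(-7 + 10)) = (B + J)*(J + 2*10*3) = (B + J)*(J + 60) = (B + J)*(60 + J) = (60 + J)*(B + J))
S = -3116 (S = (181² + 60*(-212) + 60*181 - 212*181) + 4355 = (32761 - 12720 + 10860 - 38372) + 4355 = -7471 + 4355 = -3116)
1/S = 1/(-3116) = -1/3116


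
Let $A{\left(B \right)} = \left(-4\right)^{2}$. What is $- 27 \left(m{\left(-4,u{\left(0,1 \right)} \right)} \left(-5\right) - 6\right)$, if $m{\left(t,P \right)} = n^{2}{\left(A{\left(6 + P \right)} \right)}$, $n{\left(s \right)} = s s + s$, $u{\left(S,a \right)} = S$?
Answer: $9988002$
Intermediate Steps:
$A{\left(B \right)} = 16$
$n{\left(s \right)} = s + s^{2}$ ($n{\left(s \right)} = s^{2} + s = s + s^{2}$)
$m{\left(t,P \right)} = 73984$ ($m{\left(t,P \right)} = \left(16 \left(1 + 16\right)\right)^{2} = \left(16 \cdot 17\right)^{2} = 272^{2} = 73984$)
$- 27 \left(m{\left(-4,u{\left(0,1 \right)} \right)} \left(-5\right) - 6\right) = - 27 \left(73984 \left(-5\right) - 6\right) = - 27 \left(-369920 - 6\right) = \left(-27\right) \left(-369926\right) = 9988002$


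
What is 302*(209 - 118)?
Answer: 27482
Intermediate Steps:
302*(209 - 118) = 302*91 = 27482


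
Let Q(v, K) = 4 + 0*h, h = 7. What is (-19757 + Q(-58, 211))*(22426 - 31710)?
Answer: 183386852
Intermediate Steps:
Q(v, K) = 4 (Q(v, K) = 4 + 0*7 = 4 + 0 = 4)
(-19757 + Q(-58, 211))*(22426 - 31710) = (-19757 + 4)*(22426 - 31710) = -19753*(-9284) = 183386852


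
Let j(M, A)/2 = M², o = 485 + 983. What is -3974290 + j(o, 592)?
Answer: 335758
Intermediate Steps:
o = 1468
j(M, A) = 2*M²
-3974290 + j(o, 592) = -3974290 + 2*1468² = -3974290 + 2*2155024 = -3974290 + 4310048 = 335758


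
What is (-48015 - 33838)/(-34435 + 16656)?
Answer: 81853/17779 ≈ 4.6039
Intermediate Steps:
(-48015 - 33838)/(-34435 + 16656) = -81853/(-17779) = -81853*(-1/17779) = 81853/17779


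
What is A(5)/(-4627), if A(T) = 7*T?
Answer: -5/661 ≈ -0.0075643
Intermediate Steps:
A(5)/(-4627) = (7*5)/(-4627) = -1/4627*35 = -5/661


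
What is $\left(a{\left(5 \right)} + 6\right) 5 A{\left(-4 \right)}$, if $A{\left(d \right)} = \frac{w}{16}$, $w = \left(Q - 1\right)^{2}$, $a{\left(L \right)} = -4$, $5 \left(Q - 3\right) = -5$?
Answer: $\frac{5}{8} \approx 0.625$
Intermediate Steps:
$Q = 2$ ($Q = 3 + \frac{1}{5} \left(-5\right) = 3 - 1 = 2$)
$w = 1$ ($w = \left(2 - 1\right)^{2} = 1^{2} = 1$)
$A{\left(d \right)} = \frac{1}{16}$ ($A{\left(d \right)} = 1 \cdot \frac{1}{16} = \frac{1}{16}$)
$\left(a{\left(5 \right)} + 6\right) 5 A{\left(-4 \right)} = \left(-4 + 6\right) 5 \cdot \frac{1}{16} = 2 \cdot 5 \cdot \frac{1}{16} = 10 \cdot \frac{1}{16} = \frac{5}{8}$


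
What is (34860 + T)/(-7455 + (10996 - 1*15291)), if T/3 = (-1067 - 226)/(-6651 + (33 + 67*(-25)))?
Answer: -289097859/97442750 ≈ -2.9668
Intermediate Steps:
T = 3879/8293 (T = 3*((-1067 - 226)/(-6651 + (33 + 67*(-25)))) = 3*(-1293/(-6651 + (33 - 1675))) = 3*(-1293/(-6651 - 1642)) = 3*(-1293/(-8293)) = 3*(-1293*(-1/8293)) = 3*(1293/8293) = 3879/8293 ≈ 0.46774)
(34860 + T)/(-7455 + (10996 - 1*15291)) = (34860 + 3879/8293)/(-7455 + (10996 - 1*15291)) = 289097859/(8293*(-7455 + (10996 - 15291))) = 289097859/(8293*(-7455 - 4295)) = (289097859/8293)/(-11750) = (289097859/8293)*(-1/11750) = -289097859/97442750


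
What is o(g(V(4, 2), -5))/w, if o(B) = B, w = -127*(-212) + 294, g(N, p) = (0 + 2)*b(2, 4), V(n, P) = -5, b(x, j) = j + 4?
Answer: 8/13609 ≈ 0.00058785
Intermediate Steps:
b(x, j) = 4 + j
g(N, p) = 16 (g(N, p) = (0 + 2)*(4 + 4) = 2*8 = 16)
w = 27218 (w = 26924 + 294 = 27218)
o(g(V(4, 2), -5))/w = 16/27218 = 16*(1/27218) = 8/13609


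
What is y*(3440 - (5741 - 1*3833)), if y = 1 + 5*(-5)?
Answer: -36768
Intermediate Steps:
y = -24 (y = 1 - 25 = -24)
y*(3440 - (5741 - 1*3833)) = -24*(3440 - (5741 - 1*3833)) = -24*(3440 - (5741 - 3833)) = -24*(3440 - 1*1908) = -24*(3440 - 1908) = -24*1532 = -36768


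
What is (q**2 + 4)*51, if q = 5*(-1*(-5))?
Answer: 32079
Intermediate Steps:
q = 25 (q = 5*5 = 25)
(q**2 + 4)*51 = (25**2 + 4)*51 = (625 + 4)*51 = 629*51 = 32079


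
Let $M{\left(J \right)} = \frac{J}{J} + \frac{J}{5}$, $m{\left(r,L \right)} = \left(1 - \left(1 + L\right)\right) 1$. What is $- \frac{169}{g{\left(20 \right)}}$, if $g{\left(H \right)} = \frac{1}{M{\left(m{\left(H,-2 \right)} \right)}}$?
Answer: $- \frac{1183}{5} \approx -236.6$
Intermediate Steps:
$m{\left(r,L \right)} = - L$ ($m{\left(r,L \right)} = - L 1 = - L$)
$M{\left(J \right)} = 1 + \frac{J}{5}$ ($M{\left(J \right)} = 1 + J \frac{1}{5} = 1 + \frac{J}{5}$)
$g{\left(H \right)} = \frac{5}{7}$ ($g{\left(H \right)} = \frac{1}{1 + \frac{\left(-1\right) \left(-2\right)}{5}} = \frac{1}{1 + \frac{1}{5} \cdot 2} = \frac{1}{1 + \frac{2}{5}} = \frac{1}{\frac{7}{5}} = \frac{5}{7}$)
$- \frac{169}{g{\left(20 \right)}} = - \frac{169}{\frac{5}{7}} = \left(-169\right) \frac{7}{5} = - \frac{1183}{5}$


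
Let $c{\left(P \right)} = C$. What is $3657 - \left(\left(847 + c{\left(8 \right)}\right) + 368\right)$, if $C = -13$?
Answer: $2455$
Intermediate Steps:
$c{\left(P \right)} = -13$
$3657 - \left(\left(847 + c{\left(8 \right)}\right) + 368\right) = 3657 - \left(\left(847 - 13\right) + 368\right) = 3657 - \left(834 + 368\right) = 3657 - 1202 = 2455$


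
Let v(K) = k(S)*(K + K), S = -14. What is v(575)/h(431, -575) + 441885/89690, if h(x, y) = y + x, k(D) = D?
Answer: 37691011/322884 ≈ 116.73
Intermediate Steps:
v(K) = -28*K (v(K) = -14*(K + K) = -28*K)
h(x, y) = x + y
v(575)/h(431, -575) + 441885/89690 = (-28*575)/(431 - 575) + 441885/89690 = -16100/(-144) + 441885*(1/89690) = -16100*(-1/144) + 88377/17938 = 4025/36 + 88377/17938 = 37691011/322884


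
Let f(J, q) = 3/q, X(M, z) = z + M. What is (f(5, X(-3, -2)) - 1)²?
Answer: 64/25 ≈ 2.5600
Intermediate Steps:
X(M, z) = M + z
(f(5, X(-3, -2)) - 1)² = (3/(-3 - 2) - 1)² = (3/(-5) - 1)² = (3*(-⅕) - 1)² = (-⅗ - 1)² = (-8/5)² = 64/25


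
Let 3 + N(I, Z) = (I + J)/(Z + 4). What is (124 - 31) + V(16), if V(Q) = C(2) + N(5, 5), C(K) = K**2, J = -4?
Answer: 847/9 ≈ 94.111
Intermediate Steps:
N(I, Z) = -3 + (-4 + I)/(4 + Z) (N(I, Z) = -3 + (I - 4)/(Z + 4) = -3 + (-4 + I)/(4 + Z))
V(Q) = 10/9 (V(Q) = 2**2 + (-16 + 5 - 3*5)/(4 + 5) = 4 + (-16 + 5 - 15)/9 = 4 + (1/9)*(-26) = 4 - 26/9 = 10/9)
(124 - 31) + V(16) = (124 - 31) + 10/9 = 93 + 10/9 = 847/9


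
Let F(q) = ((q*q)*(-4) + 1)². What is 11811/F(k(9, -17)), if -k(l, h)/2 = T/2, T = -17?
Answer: 3937/444675 ≈ 0.0088537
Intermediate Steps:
k(l, h) = 17 (k(l, h) = -(-34)/2 = -2*(-17/2) = 17)
F(q) = (1 - 4*q²)² (F(q) = (q²*(-4) + 1)² = (-4*q² + 1)² = (1 - 4*q²)²)
11811/F(k(9, -17)) = 11811/((-1 + 4*17²)²) = 11811/((-1 + 4*289)²) = 11811/((-1 + 1156)²) = 11811/(1155²) = 11811/1334025 = 11811*(1/1334025) = 3937/444675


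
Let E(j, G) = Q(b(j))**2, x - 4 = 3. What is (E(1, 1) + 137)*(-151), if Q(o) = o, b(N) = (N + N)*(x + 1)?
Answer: -59343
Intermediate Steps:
x = 7 (x = 4 + 3 = 7)
b(N) = 16*N (b(N) = (N + N)*(7 + 1) = (2*N)*8 = 16*N)
E(j, G) = 256*j**2 (E(j, G) = (16*j)**2 = 256*j**2)
(E(1, 1) + 137)*(-151) = (256*1**2 + 137)*(-151) = (256*1 + 137)*(-151) = (256 + 137)*(-151) = 393*(-151) = -59343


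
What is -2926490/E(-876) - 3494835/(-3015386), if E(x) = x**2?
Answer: -1535661118045/578483711784 ≈ -2.6546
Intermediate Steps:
-2926490/E(-876) - 3494835/(-3015386) = -2926490/((-876)**2) - 3494835/(-3015386) = -2926490/767376 - 3494835*(-1/3015386) = -2926490*1/767376 + 3494835/3015386 = -1463245/383688 + 3494835/3015386 = -1535661118045/578483711784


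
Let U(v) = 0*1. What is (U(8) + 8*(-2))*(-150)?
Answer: 2400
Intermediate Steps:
U(v) = 0
(U(8) + 8*(-2))*(-150) = (0 + 8*(-2))*(-150) = (0 - 16)*(-150) = -16*(-150) = 2400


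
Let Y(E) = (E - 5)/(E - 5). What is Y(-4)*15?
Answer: 15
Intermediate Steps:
Y(E) = 1 (Y(E) = (-5 + E)/(-5 + E) = 1)
Y(-4)*15 = 1*15 = 15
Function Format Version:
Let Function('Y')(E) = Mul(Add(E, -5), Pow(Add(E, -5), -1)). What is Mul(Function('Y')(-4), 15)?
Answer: 15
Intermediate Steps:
Function('Y')(E) = 1 (Function('Y')(E) = Mul(Add(-5, E), Pow(Add(-5, E), -1)) = 1)
Mul(Function('Y')(-4), 15) = Mul(1, 15) = 15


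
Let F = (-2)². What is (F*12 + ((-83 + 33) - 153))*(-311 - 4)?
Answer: 48825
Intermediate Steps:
F = 4
(F*12 + ((-83 + 33) - 153))*(-311 - 4) = (4*12 + ((-83 + 33) - 153))*(-311 - 4) = (48 + (-50 - 153))*(-315) = (48 - 203)*(-315) = -155*(-315) = 48825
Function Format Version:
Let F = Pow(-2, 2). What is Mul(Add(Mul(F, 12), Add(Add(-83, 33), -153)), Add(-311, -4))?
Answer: 48825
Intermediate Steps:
F = 4
Mul(Add(Mul(F, 12), Add(Add(-83, 33), -153)), Add(-311, -4)) = Mul(Add(Mul(4, 12), Add(Add(-83, 33), -153)), Add(-311, -4)) = Mul(Add(48, Add(-50, -153)), -315) = Mul(Add(48, -203), -315) = Mul(-155, -315) = 48825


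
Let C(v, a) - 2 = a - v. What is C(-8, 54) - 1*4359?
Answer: -4295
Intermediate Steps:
C(v, a) = 2 + a - v (C(v, a) = 2 + (a - v) = 2 + a - v)
C(-8, 54) - 1*4359 = (2 + 54 - 1*(-8)) - 1*4359 = (2 + 54 + 8) - 4359 = 64 - 4359 = -4295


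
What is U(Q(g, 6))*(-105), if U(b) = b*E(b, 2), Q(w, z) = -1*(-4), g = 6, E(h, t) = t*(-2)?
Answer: 1680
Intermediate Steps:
E(h, t) = -2*t
Q(w, z) = 4
U(b) = -4*b (U(b) = b*(-2*2) = b*(-4) = -4*b)
U(Q(g, 6))*(-105) = -4*4*(-105) = -16*(-105) = 1680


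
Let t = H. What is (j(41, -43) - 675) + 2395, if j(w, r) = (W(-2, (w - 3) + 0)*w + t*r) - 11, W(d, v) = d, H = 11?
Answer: 1154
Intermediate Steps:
t = 11
j(w, r) = -11 - 2*w + 11*r (j(w, r) = (-2*w + 11*r) - 11 = -11 - 2*w + 11*r)
(j(41, -43) - 675) + 2395 = ((-11 - 2*41 + 11*(-43)) - 675) + 2395 = ((-11 - 82 - 473) - 675) + 2395 = (-566 - 675) + 2395 = -1241 + 2395 = 1154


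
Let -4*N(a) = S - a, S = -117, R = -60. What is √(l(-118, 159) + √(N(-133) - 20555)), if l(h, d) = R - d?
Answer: √(-219 + I*√20559) ≈ 4.624 + 15.504*I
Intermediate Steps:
N(a) = 117/4 + a/4 (N(a) = -(-117 - a)/4 = 117/4 + a/4)
l(h, d) = -60 - d
√(l(-118, 159) + √(N(-133) - 20555)) = √((-60 - 1*159) + √((117/4 + (¼)*(-133)) - 20555)) = √((-60 - 159) + √((117/4 - 133/4) - 20555)) = √(-219 + √(-4 - 20555)) = √(-219 + √(-20559)) = √(-219 + I*√20559)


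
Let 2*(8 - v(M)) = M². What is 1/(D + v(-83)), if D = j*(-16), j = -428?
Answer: 2/6823 ≈ 0.00029313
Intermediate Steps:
D = 6848 (D = -428*(-16) = 6848)
v(M) = 8 - M²/2
1/(D + v(-83)) = 1/(6848 + (8 - ½*(-83)²)) = 1/(6848 + (8 - ½*6889)) = 1/(6848 + (8 - 6889/2)) = 1/(6848 - 6873/2) = 1/(6823/2) = 2/6823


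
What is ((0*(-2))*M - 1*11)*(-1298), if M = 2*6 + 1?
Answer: 14278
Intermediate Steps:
M = 13 (M = 12 + 1 = 13)
((0*(-2))*M - 1*11)*(-1298) = ((0*(-2))*13 - 1*11)*(-1298) = (0*13 - 11)*(-1298) = (0 - 11)*(-1298) = -11*(-1298) = 14278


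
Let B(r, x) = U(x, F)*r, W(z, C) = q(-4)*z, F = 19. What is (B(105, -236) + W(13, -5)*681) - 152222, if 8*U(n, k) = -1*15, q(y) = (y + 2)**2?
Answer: -936055/8 ≈ -1.1701e+5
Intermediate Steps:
q(y) = (2 + y)**2
W(z, C) = 4*z (W(z, C) = (2 - 4)**2*z = (-2)**2*z = 4*z)
U(n, k) = -15/8 (U(n, k) = (-1*15)/8 = (1/8)*(-15) = -15/8)
B(r, x) = -15*r/8
(B(105, -236) + W(13, -5)*681) - 152222 = (-15/8*105 + (4*13)*681) - 152222 = (-1575/8 + 52*681) - 152222 = (-1575/8 + 35412) - 152222 = 281721/8 - 152222 = -936055/8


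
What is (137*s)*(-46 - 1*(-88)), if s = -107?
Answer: -615678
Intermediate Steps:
(137*s)*(-46 - 1*(-88)) = (137*(-107))*(-46 - 1*(-88)) = -14659*(-46 + 88) = -14659*42 = -615678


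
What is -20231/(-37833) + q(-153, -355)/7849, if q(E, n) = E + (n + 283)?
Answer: 150280694/296951217 ≈ 0.50608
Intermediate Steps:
q(E, n) = 283 + E + n (q(E, n) = E + (283 + n) = 283 + E + n)
-20231/(-37833) + q(-153, -355)/7849 = -20231/(-37833) + (283 - 153 - 355)/7849 = -20231*(-1/37833) - 225*1/7849 = 20231/37833 - 225/7849 = 150280694/296951217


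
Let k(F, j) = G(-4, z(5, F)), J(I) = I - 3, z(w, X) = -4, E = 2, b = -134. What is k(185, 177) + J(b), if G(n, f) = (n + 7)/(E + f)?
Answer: -277/2 ≈ -138.50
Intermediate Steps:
J(I) = -3 + I
G(n, f) = (7 + n)/(2 + f) (G(n, f) = (n + 7)/(2 + f) = (7 + n)/(2 + f))
k(F, j) = -3/2 (k(F, j) = (7 - 4)/(2 - 4) = 3/(-2) = -1/2*3 = -3/2)
k(185, 177) + J(b) = -3/2 + (-3 - 134) = -3/2 - 137 = -277/2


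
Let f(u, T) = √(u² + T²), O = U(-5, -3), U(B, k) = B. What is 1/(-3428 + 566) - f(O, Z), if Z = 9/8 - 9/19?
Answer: -1/2862 - √587401/152 ≈ -5.0426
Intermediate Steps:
O = -5
Z = 99/152 (Z = 9*(⅛) - 9*1/19 = 9/8 - 9/19 = 99/152 ≈ 0.65132)
f(u, T) = √(T² + u²)
1/(-3428 + 566) - f(O, Z) = 1/(-3428 + 566) - √((99/152)² + (-5)²) = 1/(-2862) - √(9801/23104 + 25) = -1/2862 - √(587401/23104) = -1/2862 - √587401/152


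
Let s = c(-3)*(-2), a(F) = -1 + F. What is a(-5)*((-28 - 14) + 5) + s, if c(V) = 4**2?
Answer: 190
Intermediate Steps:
c(V) = 16
s = -32 (s = 16*(-2) = -32)
a(-5)*((-28 - 14) + 5) + s = (-1 - 5)*((-28 - 14) + 5) - 32 = -6*(-42 + 5) - 32 = -6*(-37) - 32 = 222 - 32 = 190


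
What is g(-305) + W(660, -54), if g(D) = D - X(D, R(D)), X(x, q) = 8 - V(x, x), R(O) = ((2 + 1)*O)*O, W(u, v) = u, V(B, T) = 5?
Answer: 352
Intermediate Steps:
R(O) = 3*O**2 (R(O) = (3*O)*O = 3*O**2)
X(x, q) = 3 (X(x, q) = 8 - 1*5 = 8 - 5 = 3)
g(D) = -3 + D (g(D) = D - 1*3 = D - 3 = -3 + D)
g(-305) + W(660, -54) = (-3 - 305) + 660 = -308 + 660 = 352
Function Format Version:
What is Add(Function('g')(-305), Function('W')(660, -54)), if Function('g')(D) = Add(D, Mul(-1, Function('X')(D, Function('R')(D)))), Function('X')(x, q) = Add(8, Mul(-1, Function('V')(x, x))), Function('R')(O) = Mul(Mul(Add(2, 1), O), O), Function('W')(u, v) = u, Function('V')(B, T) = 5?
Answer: 352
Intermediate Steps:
Function('R')(O) = Mul(3, Pow(O, 2)) (Function('R')(O) = Mul(Mul(3, O), O) = Mul(3, Pow(O, 2)))
Function('X')(x, q) = 3 (Function('X')(x, q) = Add(8, Mul(-1, 5)) = Add(8, -5) = 3)
Function('g')(D) = Add(-3, D) (Function('g')(D) = Add(D, Mul(-1, 3)) = Add(D, -3) = Add(-3, D))
Add(Function('g')(-305), Function('W')(660, -54)) = Add(Add(-3, -305), 660) = Add(-308, 660) = 352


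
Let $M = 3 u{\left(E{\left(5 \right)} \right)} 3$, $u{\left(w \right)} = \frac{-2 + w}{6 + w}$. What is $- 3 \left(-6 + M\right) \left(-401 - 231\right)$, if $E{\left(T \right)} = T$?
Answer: $- \frac{73944}{11} \approx -6722.2$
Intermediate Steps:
$u{\left(w \right)} = \frac{-2 + w}{6 + w}$
$M = \frac{27}{11}$ ($M = 3 \frac{-2 + 5}{6 + 5} \cdot 3 = 3 \cdot \frac{1}{11} \cdot 3 \cdot 3 = 3 \cdot \frac{3}{11} \cdot 3 = \frac{9}{11} \cdot 3 = \frac{27}{11} \approx 2.4545$)
$- 3 \left(-6 + M\right) \left(-401 - 231\right) = - 3 \left(-6 + \frac{27}{11}\right) \left(-401 - 231\right) = \left(-3\right) \left(- \frac{39}{11}\right) \left(-632\right) = \frac{117}{11} \left(-632\right) = - \frac{73944}{11}$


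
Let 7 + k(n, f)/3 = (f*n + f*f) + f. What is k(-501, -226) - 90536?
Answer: 401671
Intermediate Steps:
k(n, f) = -21 + 3*f + 3*f² + 3*f*n (k(n, f) = -21 + 3*((f*n + f*f) + f) = -21 + 3*((f*n + f²) + f) = -21 + 3*((f² + f*n) + f) = -21 + 3*(f + f² + f*n) = -21 + (3*f + 3*f² + 3*f*n) = -21 + 3*f + 3*f² + 3*f*n)
k(-501, -226) - 90536 = (-21 + 3*(-226) + 3*(-226)² + 3*(-226)*(-501)) - 90536 = (-21 - 678 + 3*51076 + 339678) - 90536 = (-21 - 678 + 153228 + 339678) - 90536 = 492207 - 90536 = 401671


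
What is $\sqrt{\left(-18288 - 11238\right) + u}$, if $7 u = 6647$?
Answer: $\frac{i \sqrt{1400245}}{7} \approx 169.05 i$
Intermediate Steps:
$u = \frac{6647}{7}$ ($u = \frac{1}{7} \cdot 6647 = \frac{6647}{7} \approx 949.57$)
$\sqrt{\left(-18288 - 11238\right) + u} = \sqrt{\left(-18288 - 11238\right) + \frac{6647}{7}} = \sqrt{-29526 + \frac{6647}{7}} = \sqrt{- \frac{200035}{7}} = \frac{i \sqrt{1400245}}{7}$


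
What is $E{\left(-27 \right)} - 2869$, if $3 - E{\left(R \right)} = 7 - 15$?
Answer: $-2858$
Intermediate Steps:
$E{\left(R \right)} = 11$ ($E{\left(R \right)} = 3 - \left(7 - 15\right) = 3 - -8 = 3 + 8 = 11$)
$E{\left(-27 \right)} - 2869 = 11 - 2869 = -2858$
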